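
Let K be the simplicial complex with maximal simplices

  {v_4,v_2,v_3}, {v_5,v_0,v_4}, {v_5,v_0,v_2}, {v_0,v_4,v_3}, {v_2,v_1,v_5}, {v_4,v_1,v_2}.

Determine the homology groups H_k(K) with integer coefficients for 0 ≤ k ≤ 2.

H_0 = Z,  H_1 = Z,  H_2 = 0.

Take the total order v_0 < v_1 < v_2 < v_3 < v_4 < v_5 on the vertex set. Then K (dimension 2) consists of the simplices:

  0-simplices (6): [v_0], [v_1], [v_2], [v_3], [v_4], [v_5]
  1-simplices (12): [v_0,v_2], [v_0,v_3], [v_0,v_4], [v_0,v_5], [v_1,v_2], [v_1,v_4], [v_1,v_5], [v_2,v_3], [v_2,v_4], [v_2,v_5], [v_3,v_4], [v_4,v_5]
  2-simplices (6): [v_0,v_2,v_5], [v_0,v_3,v_4], [v_0,v_4,v_5], [v_1,v_2,v_4], [v_1,v_2,v_5], [v_2,v_3,v_4]

Hence C_0 ≅ Z^6, C_1 ≅ Z^12, C_2 ≅ Z^6.

Boundary ∂_1: C_1 → C_0 maps an edge to its endpoints' difference, ∂[p,q] = q − p. For instance
  ∂[v_0,v_4] = [v_4] − [v_0].
This gives a 6×12 integer matrix of rank 5; reducing to Smith normal form yields diagonal entries (1,1,1,1,1).

Boundary ∂_2: C_2 → C_1 acts by ∂[p,q,r] = [q,r] − [p,r] + [p,q]. For instance
  ∂[v_0,v_2,v_5] = [v_2,v_5] − [v_0,v_5] + [v_0,v_2],
  ∂[v_0,v_4,v_5] = [v_4,v_5] − [v_0,v_5] + [v_0,v_4].
The 12×6 boundary matrix has rank 6 and Smith normal form diag(1,1,1,1,1,1).

Now H_k = ker ∂_k / im ∂_{k+1}, so:

  H_0: rank C_0 − rank ∂_1 = 6 − 5 = 1, and the invariant factors of ∂_1 are all 1, so H_0 = Z.
  H_1: rank ker ∂_1 − rank ∂_2 = (12 − 5) − 6 = 1, and the invariant factors of ∂_2 are all 1, so H_1 = Z.
  H_2: rank ker ∂_2 − rank ∂_3 = (6 − 6) − 0 = 0, and there is no ∂_3, so H_2 = 0.

As a check, the Euler characteristic is 6 − 12 + 6 = 0, which agrees with 1 − 1 + 0 = 0.
(K is a triangulation of the cylinder S^1 x I.)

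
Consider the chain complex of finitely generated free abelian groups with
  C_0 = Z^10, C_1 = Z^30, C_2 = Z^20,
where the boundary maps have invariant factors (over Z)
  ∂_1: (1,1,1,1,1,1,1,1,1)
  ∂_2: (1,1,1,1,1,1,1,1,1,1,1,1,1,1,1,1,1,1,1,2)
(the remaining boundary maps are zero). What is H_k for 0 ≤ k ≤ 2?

H_0 ≅ Z,  H_1 ≅ Z × Z/2,  H_2 = 0.

H_0: b_0 = 10 − 0 − 9 = 1; torsion from ∂_1 factors > 1: none. So H_0 ≅ Z.
H_1: b_1 = 30 − 9 − 20 = 1; torsion from ∂_2 factors > 1: [2]. So H_1 ≅ Z × Z/2.
H_2: b_2 = 20 − 20 − 0 = 0; torsion from ∂_3 factors > 1: none. So H_2 ≅ 0.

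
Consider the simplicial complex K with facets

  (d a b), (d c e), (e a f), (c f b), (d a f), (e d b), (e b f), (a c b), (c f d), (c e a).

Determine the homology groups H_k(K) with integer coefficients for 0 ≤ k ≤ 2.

We work with the vertex ordering a < b < c < d < e < f. The simplices of K, each written with vertices in increasing order, are:

  0-simplices (6): a, b, c, d, e, f
  1-simplices (15): ab, ac, ad, ae, af, bc, bd, be, bf, cd, ce, cf, de, df, ef
  2-simplices (10): abc, abd, ace, adf, aef, bcf, bde, bef, cde, cdf

so the chain groups are C_0 ≅ Z^6, C_1 ≅ Z^15, C_2 ≅ Z^10.

Boundary ∂_1: C_1 → C_0 is given by ∂[p,q] = [q] − [p]. For instance
  ∂df = f − d.
This gives a 6×15 integer matrix of rank 5; reducing to Smith normal form yields diagonal entries (1,1,1,1,1).

∂_2: C_2 → C_1 sends each 2-simplex [p,q,r] to [q,r] − [p,r] + [p,q]. For instance
  ∂adf = df − af + ad,
  ∂aef = ef − af + ae.
This gives a 15×10 integer matrix of rank 10; reducing to Smith normal form yields diagonal entries (1,1,1,1,1,1,1,1,1,2).

Now H_k = ker ∂_k / im ∂_{k+1}, so:

  H_0: rank C_0 − rank ∂_1 = 6 − 5 = 1, and the invariant factors of ∂_1 are all 1, so H_0 ≅ Z.
  H_1: rank ker ∂_1 − rank ∂_2 = (15 − 5) − 10 = 0, and ∂_2 has invariant factor 2 > 1, so H_1 ≅ Z/2Z.
  H_2: rank ker ∂_2 − rank ∂_3 = (10 − 10) − 0 = 0, and there is no ∂_3, so H_2 ≅ 0.

H_0 = Z,  H_1 = Z/2Z,  H_2 = 0.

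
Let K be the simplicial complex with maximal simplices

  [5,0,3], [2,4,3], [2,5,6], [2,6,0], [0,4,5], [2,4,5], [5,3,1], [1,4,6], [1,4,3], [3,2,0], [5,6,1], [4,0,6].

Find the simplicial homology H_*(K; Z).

H_0 = Z,  H_1 = Z/2Z,  H_2 = 0.

Take the total order 0 < 1 < 2 < 3 < 4 < 5 < 6 on the vertex set. Then K (dimension 2) consists of the simplices:

  0-simplices (7): [0], [1], [2], [3], [4], [5], [6]
  1-simplices (18): [0,2], [0,3], [0,4], [0,5], [0,6], [1,3], [1,4], [1,5], [1,6], [2,3], [2,4], [2,5], [2,6], [3,4], [3,5], [4,5], [4,6], [5,6]
  2-simplices (12): [0,2,3], [0,2,6], [0,3,5], [0,4,5], [0,4,6], [1,3,4], [1,3,5], [1,4,6], [1,5,6], [2,3,4], [2,4,5], [2,5,6]

Hence C_0 ≅ Z^7, C_1 ≅ Z^18, C_2 ≅ Z^12.

∂_1: C_1 → C_0 sends each edge [p,q] (with p < q) to q − p.
As a 7×18 matrix over Z this has rank 6, with invariant factors (1,1,1,1,1,1).

Boundary ∂_2: C_2 → C_1 maps a triangle to the signed sum of its edges. For instance
  ∂[0,2,6] = [2,6] − [0,6] + [0,2],
  ∂[2,5,6] = [5,6] − [2,6] + [2,5].
As a 18×12 matrix over Z this has rank 12, with invariant factors (1,1,1,1,1,1,1,1,1,1,1,2).

Reading off H_k = ker ∂_k / im ∂_{k+1}:

  H_0: rank C_0 − rank ∂_1 = 7 − 6 = 1, and the invariant factors of ∂_1 are all 1, so H_0 ≅ Z.
  H_1: rank ker ∂_1 − rank ∂_2 = (18 − 6) − 12 = 0, and ∂_2 has invariant factor 2 > 1, so H_1 ≅ Z/2Z.
  H_2: rank ker ∂_2 − rank ∂_3 = (12 − 12) − 0 = 0, and there is no ∂_3, so H_2 ≅ 0.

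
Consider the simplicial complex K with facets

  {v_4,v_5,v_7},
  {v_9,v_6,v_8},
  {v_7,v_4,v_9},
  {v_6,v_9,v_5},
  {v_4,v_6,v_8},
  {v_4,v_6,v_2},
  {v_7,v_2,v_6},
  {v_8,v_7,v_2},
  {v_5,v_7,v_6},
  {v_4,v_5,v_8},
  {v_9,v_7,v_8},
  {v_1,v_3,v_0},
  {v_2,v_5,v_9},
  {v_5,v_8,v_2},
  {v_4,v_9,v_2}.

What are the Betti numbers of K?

b_0 = 2, b_1 = 2, b_2 = 1.

Fix the vertex order v_0 < v_1 < v_2 < v_3 < v_4 < v_5 < v_6 < v_7 < v_8 < v_9 and write every simplex with vertices in increasing order. Then dim K = 2 and the simplices of K are:

  0-simplices (10): [v_0], [v_1], [v_2], [v_3], [v_4], [v_5], [v_6], [v_7], [v_8], [v_9]
  1-simplices (24): (24 of them)
  2-simplices (15): (15 of them)

so the chain groups are C_0 ≅ Z^10, C_1 ≅ Z^24, C_2 ≅ Z^15.

Boundary ∂_1: C_1 → C_0 sends each edge [p,q] (with p < q) to q − p.
The resulting 10×24 matrix has rank 8, and its Smith normal form has invariant factors (1,1,1,1,1,1,1,1).

The boundary map ∂_2: C_2 → C_1 maps a triangle to the signed sum of its edges. For instance
  ∂[v_2,v_7,v_8] = [v_7,v_8] − [v_2,v_8] + [v_2,v_7],
  ∂[v_4,v_7,v_9] = [v_7,v_9] − [v_4,v_9] + [v_4,v_7].
This gives a 24×15 integer matrix of rank 14; reducing to Smith normal form yields diagonal entries (1,1,1,1,1,1,1,1,1,1,1,1,1,1).

Now H_k = ker ∂_k / im ∂_{k+1}, so:

  H_0: rank C_0 − rank ∂_1 = 10 − 8 = 2, and the invariant factors of ∂_1 are all 1, so H_0 = Z^2.
  H_1: rank ker ∂_1 − rank ∂_2 = (24 − 8) − 14 = 2, and the invariant factors of ∂_2 are all 1, so H_1 = Z^2.
  H_2: rank ker ∂_2 − rank ∂_3 = (15 − 14) − 0 = 1, and there is no ∂_3, so H_2 = Z.

As a check, the Euler characteristic is 10 − 24 + 15 = 1, which agrees with 2 − 2 + 1 = 1.
(K is a triangulation of the disjoint union of the torus T^2 and the 2-simplex.)

Hence the Betti numbers are b_0 = 2, b_1 = 2, b_2 = 1.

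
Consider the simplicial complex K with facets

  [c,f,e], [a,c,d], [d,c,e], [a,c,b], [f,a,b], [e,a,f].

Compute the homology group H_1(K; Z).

H_1 ≅ Z.

We work with the vertex ordering a < b < c < d < e < f. The simplices of K, each written with vertices in increasing order, are:

  0-simplices (6): a, b, c, d, e, f
  1-simplices (12): ab, ac, ad, ae, af, bc, bf, cd, ce, cf, de, ef
  2-simplices (6): abc, abf, acd, aef, cde, cef

giving chain groups C_0 ≅ Z^6, C_1 ≅ Z^12, C_2 ≅ Z^6.

∂_1: C_1 → C_0 maps an edge to its endpoints' difference, ∂[p,q] = q − p. For instance
  ∂ce = e − c.
The 6×12 boundary matrix has rank 5 and Smith normal form diag(1,1,1,1,1).

Boundary ∂_2: C_2 → C_1 sends each 2-simplex [p,q,r] to [q,r] − [p,r] + [p,q]. For instance
  ∂cef = ef − cf + ce,
  ∂acd = cd − ad + ac.
As a 12×6 matrix over Z this has rank 6, with invariant factors (1,1,1,1,1,1).

Reading off H_k = ker ∂_k / im ∂_{k+1}:

  H_1: rank ker ∂_1 − rank ∂_2 = (12 − 5) − 6 = 1, and the invariant factors of ∂_2 are all 1, so H_1 ≅ Z.

(K is a triangulation of the cylinder S^1 x I.)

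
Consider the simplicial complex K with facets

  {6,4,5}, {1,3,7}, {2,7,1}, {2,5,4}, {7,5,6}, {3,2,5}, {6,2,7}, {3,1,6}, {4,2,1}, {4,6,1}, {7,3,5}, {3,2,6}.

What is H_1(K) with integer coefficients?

We work with the vertex ordering 1 < 2 < 3 < 4 < 5 < 6 < 7. The simplices of K, each written with vertices in increasing order, are:

  0-simplices (7): [1], [2], [3], [4], [5], [6], [7]
  1-simplices (18): [1,2], [1,3], [1,4], [1,6], [1,7], [2,3], [2,4], [2,5], [2,6], [2,7], [3,5], [3,6], [3,7], [4,5], [4,6], [5,6], [5,7], [6,7]
  2-simplices (12): [1,2,4], [1,2,7], [1,3,6], [1,3,7], [1,4,6], [2,3,5], [2,3,6], [2,4,5], [2,6,7], [3,5,7], [4,5,6], [5,6,7]

Hence C_0 ≅ Z^7, C_1 ≅ Z^18, C_2 ≅ Z^12.

∂_1: C_1 → C_0 is given by ∂[p,q] = [q] − [p]. For instance
  ∂[4,5] = [5] − [4].
This gives a 7×18 integer matrix of rank 6; reducing to Smith normal form yields diagonal entries (1,1,1,1,1,1).

Boundary ∂_2: C_2 → C_1 maps a triangle to the signed sum of its edges. For instance
  ∂[2,6,7] = [6,7] − [2,7] + [2,6],
  ∂[1,3,7] = [3,7] − [1,7] + [1,3].
As a 18×12 matrix over Z this has rank 12, with invariant factors (1,1,1,1,1,1,1,1,1,1,1,2).

Computing H_k = (kernel of ∂_k) / (image of ∂_{k+1}):

  H_1: rank ker ∂_1 − rank ∂_2 = (18 − 6) − 12 = 0, and ∂_2 has invariant factor 2 > 1, so H_1 ≅ Z/2.

(K is a triangulation of the real projective plane RP^2.)

H_1 = Z/2.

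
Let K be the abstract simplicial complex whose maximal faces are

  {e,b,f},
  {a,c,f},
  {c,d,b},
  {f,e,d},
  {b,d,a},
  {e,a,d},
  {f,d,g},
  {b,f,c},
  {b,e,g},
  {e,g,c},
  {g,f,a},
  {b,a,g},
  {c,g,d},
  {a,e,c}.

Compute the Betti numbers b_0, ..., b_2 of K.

b_0 = 1, b_1 = 2, b_2 = 1.

Order the vertices as a < b < c < d < e < f < g. Listing each simplex with vertices in this order, K has dimension 2 with simplices:

  0-simplices (7): a, b, c, d, e, f, g
  1-simplices (21): ab, ac, ad, ae, af, ag, bc, bd, be, bf, bg, cd, ce, cf, cg, de, df, dg, ef, eg, fg
  2-simplices (14): abd, abg, ace, acf, ade, afg, bcd, bcf, bef, beg, cdg, ceg, def, dfg

Hence C_0 ≅ Z^7, C_1 ≅ Z^21, C_2 ≅ Z^14.

The boundary map ∂_1: C_1 → C_0 is given by ∂[p,q] = [q] − [p]. For instance
  ∂ac = c − a.
The resulting 7×21 matrix has rank 6, and its Smith normal form has invariant factors (1,1,1,1,1,1).

The boundary map ∂_2: C_2 → C_1 maps a triangle to the signed sum of its edges. For instance
  ∂abg = bg − ag + ab,
  ∂afg = fg − ag + af.
This gives a 21×14 integer matrix of rank 13; reducing to Smith normal form yields diagonal entries (1,1,1,1,1,1,1,1,1,1,1,1,1).

Now H_k = ker ∂_k / im ∂_{k+1}, so:

  H_0: rank C_0 − rank ∂_1 = 7 − 6 = 1, and the invariant factors of ∂_1 are all 1, so H_0 ≅ Z.
  H_1: rank ker ∂_1 − rank ∂_2 = (21 − 6) − 13 = 2, and the invariant factors of ∂_2 are all 1, so H_1 ≅ Z^2.
  H_2: rank ker ∂_2 − rank ∂_3 = (14 − 13) − 0 = 1, and there is no ∂_3, so H_2 ≅ Z.

As a check, the Euler characteristic is 7 − 21 + 14 = 0, which agrees with 1 − 2 + 1 = 0.

Hence the Betti numbers are b_0 = 1, b_1 = 2, b_2 = 1.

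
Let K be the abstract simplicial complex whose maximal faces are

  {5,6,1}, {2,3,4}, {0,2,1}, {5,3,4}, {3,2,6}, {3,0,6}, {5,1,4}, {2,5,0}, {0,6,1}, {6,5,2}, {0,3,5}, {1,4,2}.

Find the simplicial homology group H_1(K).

H_1 ≅ Z/2.

Order the vertices as 0 < 1 < 2 < 3 < 4 < 5 < 6. Listing each simplex with vertices in this order, K has dimension 2 with simplices:

  0-simplices (7): [0], [1], [2], [3], [4], [5], [6]
  1-simplices (18): [0,1], [0,2], [0,3], [0,5], [0,6], [1,2], [1,4], [1,5], [1,6], [2,3], [2,4], [2,5], [2,6], [3,4], [3,5], [3,6], [4,5], [5,6]
  2-simplices (12): [0,1,2], [0,1,6], [0,2,5], [0,3,5], [0,3,6], [1,2,4], [1,4,5], [1,5,6], [2,3,4], [2,3,6], [2,5,6], [3,4,5]

so the chain groups are C_0 ≅ Z^7, C_1 ≅ Z^18, C_2 ≅ Z^12.

Boundary ∂_1: C_1 → C_0 maps an edge to its endpoints' difference, ∂[p,q] = q − p. For instance
  ∂[2,5] = [5] − [2].
This gives a 7×18 integer matrix of rank 6; reducing to Smith normal form yields diagonal entries (1,1,1,1,1,1).

The boundary map ∂_2: C_2 → C_1 maps a triangle to the signed sum of its edges. For instance
  ∂[0,3,5] = [3,5] − [0,5] + [0,3],
  ∂[0,2,5] = [2,5] − [0,5] + [0,2].
The resulting 18×12 matrix has rank 12, and its Smith normal form has invariant factors (1,1,1,1,1,1,1,1,1,1,1,2).

Reading off H_k = ker ∂_k / im ∂_{k+1}:

  H_1: rank ker ∂_1 − rank ∂_2 = (18 − 6) − 12 = 0, and ∂_2 has invariant factor 2 > 1, so H_1 ≅ Z/2.

(K is a triangulation of the real projective plane RP^2.)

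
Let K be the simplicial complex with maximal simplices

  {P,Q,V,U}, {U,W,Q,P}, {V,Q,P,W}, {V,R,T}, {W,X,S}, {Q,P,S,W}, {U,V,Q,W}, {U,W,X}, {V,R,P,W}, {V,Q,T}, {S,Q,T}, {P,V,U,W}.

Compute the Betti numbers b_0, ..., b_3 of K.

We work with the vertex ordering P < Q < R < S < T < U < V < W < X. The simplices of K, each written with vertices in increasing order, are:

  0-simplices (9): P, Q, R, S, T, U, V, W, X
  1-simplices (23): PQ, PR, PS, PU, PV, PW, QS, QT, QU, QV, QW, RT, RV, RW, ST, SW, SX, TV, UV, UW, UX, VW, WX
  2-simplices (21): PQS, PQU, PQV, PQW, PRV, PRW, PSW, PUV, PUW, PVW, QST, QSW, QTV, QUV, QUW, QVW, RTV, RVW, SWX, UVW, UWX
  3-simplices (7): PQSW, PQUV, PQUW, PQVW, PRVW, PUVW, QUVW

Hence C_0 ≅ Z^9, C_1 ≅ Z^23, C_2 ≅ Z^21, C_3 ≅ Z^7.

Boundary ∂_1: C_1 → C_0 is given by ∂[p,q] = [q] − [p]. For instance
  ∂ST = T − S.
This gives a 9×23 integer matrix of rank 8; reducing to Smith normal form yields diagonal entries (1,1,1,1,1,1,1,1).

Boundary ∂_2: C_2 → C_1 sends each 2-simplex [p,q,r] to [q,r] − [p,r] + [p,q]. For instance
  ∂PQV = QV − PV + PQ,
  ∂PUV = UV − PV + PU.
The 23×21 boundary matrix has rank 15 and Smith normal form diag(1,1,1,1,1,1,1,1,1,1,1,1,1,1,1).

∂_3: C_3 → C_2 sends each 3-simplex σ to the alternating sum Σ_i (−1)^i (σ with its i-th vertex removed). For instance
  ∂PUVW = UVW − PVW + PUW − PUV,
  ∂PQVW = QVW − PVW + PQW − PQV.
The resulting 21×7 matrix has rank 6, and its Smith normal form has invariant factors (1,1,1,1,1,1).

From H_k ≅ ker(∂_k) / im(∂_{k+1}) we obtain:

  H_0: rank C_0 − rank ∂_1 = 9 − 8 = 1, and the invariant factors of ∂_1 are all 1, so H_0 = Z.
  H_1: rank ker ∂_1 − rank ∂_2 = (23 − 8) − 15 = 0, and the invariant factors of ∂_2 are all 1, so H_1 = 0.
  H_2: rank ker ∂_2 − rank ∂_3 = (21 − 15) − 6 = 0, and the invariant factors of ∂_3 are all 1, so H_2 = 0.
  H_3: rank ker ∂_3 − rank ∂_4 = (7 − 6) − 0 = 1, and there is no ∂_4, so H_3 = Z.

Hence the Betti numbers are b_0 = 1, b_1 = 0, b_2 = 0, b_3 = 1.

b_0 = 1, b_1 = 0, b_2 = 0, b_3 = 1.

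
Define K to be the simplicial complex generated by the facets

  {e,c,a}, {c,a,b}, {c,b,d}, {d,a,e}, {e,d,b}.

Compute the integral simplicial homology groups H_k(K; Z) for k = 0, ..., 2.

Take the total order a < b < c < d < e on the vertex set. Then K (dimension 2) consists of the simplices:

  0-simplices (5): a, b, c, d, e
  1-simplices (10): ab, ac, ad, ae, bc, bd, be, cd, ce, de
  2-simplices (5): abc, ace, ade, bcd, bde

Hence C_0 ≅ Z^5, C_1 ≅ Z^10, C_2 ≅ Z^5.

∂_1: C_1 → C_0 maps an edge to its endpoints' difference, ∂[p,q] = q − p.
The resulting 5×10 matrix has rank 4, and its Smith normal form has invariant factors (1,1,1,1).

Boundary ∂_2: C_2 → C_1 acts by ∂[p,q,r] = [q,r] − [p,r] + [p,q]. For instance
  ∂bcd = cd − bd + bc,
  ∂ace = ce − ae + ac.
This gives a 10×5 integer matrix of rank 5; reducing to Smith normal form yields diagonal entries (1,1,1,1,1).

Computing H_k = (kernel of ∂_k) / (image of ∂_{k+1}):

  H_0: rank C_0 − rank ∂_1 = 5 − 4 = 1, and the invariant factors of ∂_1 are all 1, so H_0 ≅ Z.
  H_1: rank ker ∂_1 − rank ∂_2 = (10 − 4) − 5 = 1, and the invariant factors of ∂_2 are all 1, so H_1 ≅ Z.
  H_2: rank ker ∂_2 − rank ∂_3 = (5 − 5) − 0 = 0, and there is no ∂_3, so H_2 ≅ 0.

As a check, the Euler characteristic is 5 − 10 + 5 = 0, which agrees with 1 − 1 + 0 = 0.

H_0 ≅ Z,  H_1 ≅ Z,  H_2 = 0.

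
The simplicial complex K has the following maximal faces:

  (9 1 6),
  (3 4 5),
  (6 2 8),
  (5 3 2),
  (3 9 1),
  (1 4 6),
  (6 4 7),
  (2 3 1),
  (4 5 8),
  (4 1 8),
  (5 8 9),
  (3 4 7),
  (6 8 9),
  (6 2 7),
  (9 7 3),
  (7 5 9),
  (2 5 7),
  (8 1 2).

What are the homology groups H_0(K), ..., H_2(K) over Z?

H_0 ≅ Z,  H_1 ≅ Z ⊕ Z/2Z,  H_2 = 0.

Fix the vertex order 1 < 2 < 3 < 4 < 5 < 6 < 7 < 8 < 9 and write every simplex with vertices in increasing order. Then dim K = 2 and the simplices of K are:

  0-simplices (9): [1], [2], [3], [4], [5], [6], [7], [8], [9]
  1-simplices (27): (27 of them)
  2-simplices (18): [1,2,3], [1,2,8], [1,3,9], [1,4,6], [1,4,8], [1,6,9], [2,3,5], [2,5,7], [2,6,7], [2,6,8], [3,4,5], [3,4,7], [3,7,9], [4,5,8], [4,6,7], [5,7,9], [5,8,9], [6,8,9]

so the chain groups are C_0 ≅ Z^9, C_1 ≅ Z^27, C_2 ≅ Z^18.

The boundary map ∂_1: C_1 → C_0 maps an edge to its endpoints' difference, ∂[p,q] = q − p. For instance
  ∂[1,6] = [6] − [1].
This gives a 9×27 integer matrix of rank 8; reducing to Smith normal form yields diagonal entries (1,1,1,1,1,1,1,1).

The boundary map ∂_2: C_2 → C_1 acts by ∂[p,q,r] = [q,r] − [p,r] + [p,q]. For instance
  ∂[3,4,5] = [4,5] − [3,5] + [3,4],
  ∂[1,4,8] = [4,8] − [1,8] + [1,4].
As a 27×18 matrix over Z this has rank 18, with invariant factors (1,1,1,1,1,1,1,1,1,1,1,1,1,1,1,1,1,2).

Reading off H_k = ker ∂_k / im ∂_{k+1}:

  H_0: rank C_0 − rank ∂_1 = 9 − 8 = 1, and the invariant factors of ∂_1 are all 1, so H_0 = Z.
  H_1: rank ker ∂_1 − rank ∂_2 = (27 − 8) − 18 = 1, and ∂_2 has invariant factor 2 > 1, so H_1 = Z ⊕ Z/2Z.
  H_2: rank ker ∂_2 − rank ∂_3 = (18 − 18) − 0 = 0, and there is no ∂_3, so H_2 = 0.

As a check, the Euler characteristic is 9 − 27 + 18 = 0, which agrees with 1 − 1 + 0 = 0.
(K is a triangulation of the Klein bottle.)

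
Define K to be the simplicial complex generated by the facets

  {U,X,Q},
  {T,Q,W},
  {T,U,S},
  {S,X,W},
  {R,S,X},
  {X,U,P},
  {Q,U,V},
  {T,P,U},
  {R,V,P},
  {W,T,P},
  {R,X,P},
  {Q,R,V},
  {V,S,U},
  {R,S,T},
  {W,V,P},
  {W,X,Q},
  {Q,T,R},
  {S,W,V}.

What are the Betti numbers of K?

K has 9 vertices, 27 edges, 18 triangles.
rank ∂_0 = 0, rank ∂_1 = 8 ⇒ b_0 = 9 − 0 − 8 = 1; all invariant factors of ∂_1 are 1 so no torsion. So H_0 = Z.
rank ∂_1 = 8, rank ∂_2 = 17 ⇒ b_1 = 27 − 8 − 17 = 2; all invariant factors of ∂_2 are 1 so no torsion. So H_1 = Z^2.
rank ∂_2 = 17, rank ∂_3 = 0 ⇒ b_2 = 18 − 17 − 0 = 1. So H_2 = Z.

b_0 = 1, b_1 = 2, b_2 = 1.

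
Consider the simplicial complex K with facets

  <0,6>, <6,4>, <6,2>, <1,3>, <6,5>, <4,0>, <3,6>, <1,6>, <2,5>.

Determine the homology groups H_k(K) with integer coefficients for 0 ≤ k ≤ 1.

Take the total order 0 < 1 < 2 < 3 < 4 < 5 < 6 on the vertex set. Then K (dimension 1) consists of the simplices:

  0-simplices (7): [0], [1], [2], [3], [4], [5], [6]
  1-simplices (9): [0,4], [0,6], [1,3], [1,6], [2,5], [2,6], [3,6], [4,6], [5,6]

Hence C_0 ≅ Z^7, C_1 ≅ Z^9.

Boundary ∂_1: C_1 → C_0 sends each edge [p,q] (with p < q) to q − p.
This gives a 7×9 integer matrix of rank 6; reducing to Smith normal form yields diagonal entries (1,1,1,1,1,1).

Now H_k = ker ∂_k / im ∂_{k+1}, so:

  H_0: rank C_0 − rank ∂_1 = 7 − 6 = 1, and the invariant factors of ∂_1 are all 1, so H_0 = Z.
  H_1: rank ker ∂_1 − rank ∂_2 = (9 − 6) − 0 = 3, and there is no ∂_2, so H_1 = Z^3.

(K is a triangulation of a wedge of 3 circles.)

H_0 ≅ Z,  H_1 ≅ Z^3.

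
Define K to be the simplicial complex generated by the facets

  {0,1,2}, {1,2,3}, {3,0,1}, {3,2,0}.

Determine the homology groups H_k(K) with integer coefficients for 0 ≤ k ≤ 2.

H_0 = Z,  H_1 = 0,  H_2 = Z.

We work with the vertex ordering 0 < 1 < 2 < 3. The simplices of K, each written with vertices in increasing order, are:

  0-simplices (4): [0], [1], [2], [3]
  1-simplices (6): [0,1], [0,2], [0,3], [1,2], [1,3], [2,3]
  2-simplices (4): [0,1,2], [0,1,3], [0,2,3], [1,2,3]

giving chain groups C_0 ≅ Z^4, C_1 ≅ Z^6, C_2 ≅ Z^4.

The boundary map ∂_1: C_1 → C_0 maps an edge to its endpoints' difference, ∂[p,q] = q − p. For instance
  ∂[0,1] = [1] − [0].
The resulting 4×6 matrix has rank 3, and its Smith normal form has invariant factors (1,1,1).

The boundary map ∂_2: C_2 → C_1 acts by ∂[p,q,r] = [q,r] − [p,r] + [p,q]. For instance
  ∂[0,1,2] = [1,2] − [0,2] + [0,1],
  ∂[1,2,3] = [2,3] − [1,3] + [1,2].
The 6×4 boundary matrix has rank 3 and Smith normal form diag(1,1,1).

Now H_k = ker ∂_k / im ∂_{k+1}, so:

  H_0: rank C_0 − rank ∂_1 = 4 − 3 = 1, and the invariant factors of ∂_1 are all 1, so H_0 = Z.
  H_1: rank ker ∂_1 − rank ∂_2 = (6 − 3) − 3 = 0, and the invariant factors of ∂_2 are all 1, so H_1 = 0.
  H_2: rank ker ∂_2 − rank ∂_3 = (4 − 3) − 0 = 1, and there is no ∂_3, so H_2 = Z.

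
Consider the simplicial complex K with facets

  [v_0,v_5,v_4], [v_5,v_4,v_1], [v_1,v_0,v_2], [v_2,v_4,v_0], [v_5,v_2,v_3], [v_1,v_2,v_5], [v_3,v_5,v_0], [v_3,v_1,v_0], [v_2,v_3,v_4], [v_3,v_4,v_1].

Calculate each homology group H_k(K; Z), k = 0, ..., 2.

H_0 ≅ Z,  H_1 ≅ Z/2Z,  H_2 = 0.

Fix the vertex order v_0 < v_1 < v_2 < v_3 < v_4 < v_5 and write every simplex with vertices in increasing order. Then dim K = 2 and the simplices of K are:

  0-simplices (6): [v_0], [v_1], [v_2], [v_3], [v_4], [v_5]
  1-simplices (15): (15 of them)
  2-simplices (10): [v_0,v_1,v_2], [v_0,v_1,v_3], [v_0,v_2,v_4], [v_0,v_3,v_5], [v_0,v_4,v_5], [v_1,v_2,v_5], [v_1,v_3,v_4], [v_1,v_4,v_5], [v_2,v_3,v_4], [v_2,v_3,v_5]

Hence C_0 ≅ Z^6, C_1 ≅ Z^15, C_2 ≅ Z^10.

∂_1: C_1 → C_0 sends each edge [p,q] (with p < q) to q − p. For instance
  ∂[v_0,v_5] = [v_5] − [v_0].
The 6×15 boundary matrix has rank 5 and Smith normal form diag(1,1,1,1,1).

∂_2: C_2 → C_1 sends each 2-simplex [p,q,r] to [q,r] − [p,r] + [p,q]. For instance
  ∂[v_2,v_3,v_5] = [v_3,v_5] − [v_2,v_5] + [v_2,v_3],
  ∂[v_1,v_3,v_4] = [v_3,v_4] − [v_1,v_4] + [v_1,v_3].
This gives a 15×10 integer matrix of rank 10; reducing to Smith normal form yields diagonal entries (1,1,1,1,1,1,1,1,1,2).

Reading off H_k = ker ∂_k / im ∂_{k+1}:

  H_0: rank C_0 − rank ∂_1 = 6 − 5 = 1, and the invariant factors of ∂_1 are all 1, so H_0 = Z.
  H_1: rank ker ∂_1 − rank ∂_2 = (15 − 5) − 10 = 0, and ∂_2 has invariant factor 2 > 1, so H_1 = Z/2Z.
  H_2: rank ker ∂_2 − rank ∂_3 = (10 − 10) − 0 = 0, and there is no ∂_3, so H_2 = 0.

As a check, the Euler characteristic is 6 − 15 + 10 = 1, which agrees with 1 − 0 + 0 = 1.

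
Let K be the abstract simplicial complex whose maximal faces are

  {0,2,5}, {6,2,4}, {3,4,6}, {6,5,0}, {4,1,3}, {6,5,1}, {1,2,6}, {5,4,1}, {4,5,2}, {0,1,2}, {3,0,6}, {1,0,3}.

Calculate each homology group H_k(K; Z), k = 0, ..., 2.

H_0 = Z,  H_1 = Z/2Z,  H_2 = 0.

K has 7 vertices, 18 edges, 12 triangles.
rank ∂_0 = 0, rank ∂_1 = 6 ⇒ b_0 = 7 − 0 − 6 = 1; all invariant factors of ∂_1 are 1 so no torsion. So H_0 = Z.
rank ∂_1 = 6, rank ∂_2 = 12 ⇒ b_1 = 18 − 6 − 12 = 0; ∂_2 has invariant factor(s) [2] giving torsion. So H_1 = Z/2Z.
rank ∂_2 = 12, rank ∂_3 = 0 ⇒ b_2 = 12 − 12 − 0 = 0. So H_2 = 0.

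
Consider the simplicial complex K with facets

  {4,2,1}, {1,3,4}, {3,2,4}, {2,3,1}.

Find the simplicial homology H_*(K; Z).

K has 4 vertices, 6 edges, 4 triangles.
rank ∂_0 = 0, rank ∂_1 = 3 ⇒ b_0 = 4 − 0 − 3 = 1; all invariant factors of ∂_1 are 1 so no torsion. So H_0 = Z.
rank ∂_1 = 3, rank ∂_2 = 3 ⇒ b_1 = 6 − 3 − 3 = 0; all invariant factors of ∂_2 are 1 so no torsion. So H_1 = 0.
rank ∂_2 = 3, rank ∂_3 = 0 ⇒ b_2 = 4 − 3 − 0 = 1. So H_2 = Z.

H_0 ≅ Z,  H_1 = 0,  H_2 ≅ Z.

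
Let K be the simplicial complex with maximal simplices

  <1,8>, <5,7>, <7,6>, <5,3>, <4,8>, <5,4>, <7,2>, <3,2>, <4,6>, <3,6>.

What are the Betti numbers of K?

b_0 = 1, b_1 = 3.

Fix the vertex order 1 < 2 < 3 < 4 < 5 < 6 < 7 < 8 and write every simplex with vertices in increasing order. Then dim K = 1 and the simplices of K are:

  0-simplices (8): [1], [2], [3], [4], [5], [6], [7], [8]
  1-simplices (10): [1,8], [2,3], [2,7], [3,5], [3,6], [4,5], [4,6], [4,8], [5,7], [6,7]

Hence C_0 ≅ Z^8, C_1 ≅ Z^10.

The boundary map ∂_1: C_1 → C_0 maps an edge to its endpoints' difference, ∂[p,q] = q − p. For instance
  ∂[6,7] = [7] − [6].
The resulting 8×10 matrix has rank 7, and its Smith normal form has invariant factors (1,1,1,1,1,1,1).

From H_k ≅ ker(∂_k) / im(∂_{k+1}) we obtain:

  H_0: rank C_0 − rank ∂_1 = 8 − 7 = 1, and the invariant factors of ∂_1 are all 1, so H_0 ≅ Z.
  H_1: rank ker ∂_1 − rank ∂_2 = (10 − 7) − 0 = 3, and there is no ∂_2, so H_1 ≅ Z^3.

Hence the Betti numbers are b_0 = 1, b_1 = 3.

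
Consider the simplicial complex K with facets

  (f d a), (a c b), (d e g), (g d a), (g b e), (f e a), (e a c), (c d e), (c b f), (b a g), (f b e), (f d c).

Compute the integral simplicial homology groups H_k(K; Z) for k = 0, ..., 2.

H_0 = Z,  H_1 = Z/2,  H_2 = 0.

K has 7 vertices, 18 edges, 12 triangles.
rank ∂_0 = 0, rank ∂_1 = 6 ⇒ b_0 = 7 − 0 − 6 = 1; all invariant factors of ∂_1 are 1 so no torsion. So H_0 ≅ Z.
rank ∂_1 = 6, rank ∂_2 = 12 ⇒ b_1 = 18 − 6 − 12 = 0; ∂_2 has invariant factor(s) [2] giving torsion. So H_1 ≅ Z/2.
rank ∂_2 = 12, rank ∂_3 = 0 ⇒ b_2 = 12 − 12 − 0 = 0. So H_2 ≅ 0.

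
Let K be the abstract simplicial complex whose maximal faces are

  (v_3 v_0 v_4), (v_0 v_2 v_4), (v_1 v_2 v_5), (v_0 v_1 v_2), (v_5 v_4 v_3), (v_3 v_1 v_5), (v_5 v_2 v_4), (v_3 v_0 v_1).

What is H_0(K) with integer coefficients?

H_0 = Z.

We work with the vertex ordering v_0 < v_1 < v_2 < v_3 < v_4 < v_5. The simplices of K, each written with vertices in increasing order, are:

  0-simplices (6): [v_0], [v_1], [v_2], [v_3], [v_4], [v_5]
  1-simplices (12): [v_0,v_1], [v_0,v_2], [v_0,v_3], [v_0,v_4], [v_1,v_2], [v_1,v_3], [v_1,v_5], [v_2,v_4], [v_2,v_5], [v_3,v_4], [v_3,v_5], [v_4,v_5]
  2-simplices (8): [v_0,v_1,v_2], [v_0,v_1,v_3], [v_0,v_2,v_4], [v_0,v_3,v_4], [v_1,v_2,v_5], [v_1,v_3,v_5], [v_2,v_4,v_5], [v_3,v_4,v_5]

Hence C_0 ≅ Z^6, C_1 ≅ Z^12, C_2 ≅ Z^8.

The boundary map ∂_1: C_1 → C_0 sends each edge [p,q] (with p < q) to q − p. For instance
  ∂[v_4,v_5] = [v_5] − [v_4].
This gives a 6×12 integer matrix of rank 5; reducing to Smith normal form yields diagonal entries (1,1,1,1,1).

∂_2: C_2 → C_1 maps a triangle to the signed sum of its edges. For instance
  ∂[v_0,v_2,v_4] = [v_2,v_4] − [v_0,v_4] + [v_0,v_2],
  ∂[v_0,v_1,v_2] = [v_1,v_2] − [v_0,v_2] + [v_0,v_1].
As a 12×8 matrix over Z this has rank 7, with invariant factors (1,1,1,1,1,1,1).

Now H_k = ker ∂_k / im ∂_{k+1}, so:

  H_0: rank C_0 − rank ∂_1 = 6 − 5 = 1, and the invariant factors of ∂_1 are all 1, so H_0 ≅ Z.

(K is a triangulation of the 2-sphere S^2.)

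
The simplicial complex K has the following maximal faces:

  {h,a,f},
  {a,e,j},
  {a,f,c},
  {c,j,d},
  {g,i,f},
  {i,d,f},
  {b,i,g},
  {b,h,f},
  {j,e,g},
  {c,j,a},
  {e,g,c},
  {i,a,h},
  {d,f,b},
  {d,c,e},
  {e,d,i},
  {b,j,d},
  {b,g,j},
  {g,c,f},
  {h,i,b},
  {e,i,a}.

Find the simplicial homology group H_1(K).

H_1 = Z ⊕ Z/2Z.

K has 10 vertices, 30 edges, 20 triangles.
rank ∂_1 = 9, rank ∂_2 = 20 ⇒ b_1 = 30 − 9 − 20 = 1; ∂_2 has invariant factor(s) [2] giving torsion. So H_1 ≅ Z ⊕ Z/2Z.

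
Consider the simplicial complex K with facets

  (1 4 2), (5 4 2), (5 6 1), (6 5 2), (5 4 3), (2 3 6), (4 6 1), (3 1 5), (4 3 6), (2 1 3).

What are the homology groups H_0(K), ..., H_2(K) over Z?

Fix the vertex order 1 < 2 < 3 < 4 < 5 < 6 and write every simplex with vertices in increasing order. Then dim K = 2 and the simplices of K are:

  0-simplices (6): [1], [2], [3], [4], [5], [6]
  1-simplices (15): [1,2], [1,3], [1,4], [1,5], [1,6], [2,3], [2,4], [2,5], [2,6], [3,4], [3,5], [3,6], [4,5], [4,6], [5,6]
  2-simplices (10): [1,2,3], [1,2,4], [1,3,5], [1,4,6], [1,5,6], [2,3,6], [2,4,5], [2,5,6], [3,4,5], [3,4,6]

giving chain groups C_0 ≅ Z^6, C_1 ≅ Z^15, C_2 ≅ Z^10.

The boundary map ∂_1: C_1 → C_0 is given by ∂[p,q] = [q] − [p].
This gives a 6×15 integer matrix of rank 5; reducing to Smith normal form yields diagonal entries (1,1,1,1,1).

The boundary map ∂_2: C_2 → C_1 maps a triangle to the signed sum of its edges. For instance
  ∂[2,3,6] = [3,6] − [2,6] + [2,3],
  ∂[2,4,5] = [4,5] − [2,5] + [2,4].
This gives a 15×10 integer matrix of rank 10; reducing to Smith normal form yields diagonal entries (1,1,1,1,1,1,1,1,1,2).

From H_k ≅ ker(∂_k) / im(∂_{k+1}) we obtain:

  H_0: rank C_0 − rank ∂_1 = 6 − 5 = 1, and the invariant factors of ∂_1 are all 1, so H_0 ≅ Z.
  H_1: rank ker ∂_1 − rank ∂_2 = (15 − 5) − 10 = 0, and ∂_2 has invariant factor 2 > 1, so H_1 ≅ Z_2.
  H_2: rank ker ∂_2 − rank ∂_3 = (10 − 10) − 0 = 0, and there is no ∂_3, so H_2 ≅ 0.

H_0 = Z,  H_1 = Z_2,  H_2 = 0.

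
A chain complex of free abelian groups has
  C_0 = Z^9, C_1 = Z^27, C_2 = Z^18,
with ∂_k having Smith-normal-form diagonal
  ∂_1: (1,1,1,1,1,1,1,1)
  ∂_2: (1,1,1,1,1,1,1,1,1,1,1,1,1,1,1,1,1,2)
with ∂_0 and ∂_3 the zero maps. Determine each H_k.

H_0 = Z,  H_1 = Z ⊕ Z/2,  H_2 = 0.

H_0: b_0 = 9 − 0 − 8 = 1; torsion from ∂_1 factors > 1: none. So H_0 = Z.
H_1: b_1 = 27 − 8 − 18 = 1; torsion from ∂_2 factors > 1: [2]. So H_1 = Z ⊕ Z/2.
H_2: b_2 = 18 − 18 − 0 = 0; torsion from ∂_3 factors > 1: none. So H_2 = 0.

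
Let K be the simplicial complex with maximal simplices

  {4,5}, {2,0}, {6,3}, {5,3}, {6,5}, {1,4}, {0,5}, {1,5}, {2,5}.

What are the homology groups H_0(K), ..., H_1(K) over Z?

Fix the vertex order 0 < 1 < 2 < 3 < 4 < 5 < 6 and write every simplex with vertices in increasing order. Then dim K = 1 and the simplices of K are:

  0-simplices (7): [0], [1], [2], [3], [4], [5], [6]
  1-simplices (9): [0,2], [0,5], [1,4], [1,5], [2,5], [3,5], [3,6], [4,5], [5,6]

Hence C_0 ≅ Z^7, C_1 ≅ Z^9.

The boundary map ∂_1: C_1 → C_0 maps an edge to its endpoints' difference, ∂[p,q] = q − p. For instance
  ∂[3,6] = [6] − [3].
The resulting 7×9 matrix has rank 6, and its Smith normal form has invariant factors (1,1,1,1,1,1).

Now H_k = ker ∂_k / im ∂_{k+1}, so:

  H_0: rank C_0 − rank ∂_1 = 7 − 6 = 1, and the invariant factors of ∂_1 are all 1, so H_0 = Z.
  H_1: rank ker ∂_1 − rank ∂_2 = (9 − 6) − 0 = 3, and there is no ∂_2, so H_1 = Z^3.

As a check, the Euler characteristic is 7 − 9 = -2, which agrees with 1 − 3 = -2.
(K is a triangulation of a wedge of 3 circles.)

H_0 = Z,  H_1 = Z^3.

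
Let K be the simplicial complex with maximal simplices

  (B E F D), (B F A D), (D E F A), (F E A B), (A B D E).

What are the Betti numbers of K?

Fix the vertex order A < B < D < E < F and write every simplex with vertices in increasing order. Then dim K = 3 and the simplices of K are:

  0-simplices (5): A, B, D, E, F
  1-simplices (10): AB, AD, AE, AF, BD, BE, BF, DE, DF, EF
  2-simplices (10): ABD, ABE, ABF, ADE, ADF, AEF, BDE, BDF, BEF, DEF
  3-simplices (5): ABDE, ABDF, ABEF, ADEF, BDEF

giving chain groups C_0 ≅ Z^5, C_1 ≅ Z^10, C_2 ≅ Z^10, C_3 ≅ Z^5.

The boundary map ∂_1: C_1 → C_0 maps an edge to its endpoints' difference, ∂[p,q] = q − p. For instance
  ∂EF = F − E.
As a 5×10 matrix over Z this has rank 4, with invariant factors (1,1,1,1).

The boundary map ∂_2: C_2 → C_1 maps a triangle to the signed sum of its edges. For instance
  ∂AEF = EF − AF + AE,
  ∂DEF = EF − DF + DE.
The 10×10 boundary matrix has rank 6 and Smith normal form diag(1,1,1,1,1,1).

The boundary map ∂_3: C_3 → C_2 sends each 3-simplex σ to the alternating sum Σ_i (−1)^i (σ with its i-th vertex removed). For instance
  ∂ADEF = DEF − AEF + ADF − ADE,
  ∂BDEF = DEF − BEF + BDF − BDE.
The 10×5 boundary matrix has rank 4 and Smith normal form diag(1,1,1,1).

Now H_k = ker ∂_k / im ∂_{k+1}, so:

  H_0: rank C_0 − rank ∂_1 = 5 − 4 = 1, and the invariant factors of ∂_1 are all 1, so H_0 ≅ Z.
  H_1: rank ker ∂_1 − rank ∂_2 = (10 − 4) − 6 = 0, and the invariant factors of ∂_2 are all 1, so H_1 ≅ 0.
  H_2: rank ker ∂_2 − rank ∂_3 = (10 − 6) − 4 = 0, and the invariant factors of ∂_3 are all 1, so H_2 ≅ 0.
  H_3: rank ker ∂_3 − rank ∂_4 = (5 − 4) − 0 = 1, and there is no ∂_4, so H_3 ≅ Z.

(K is a triangulation of the 3-sphere S^3.)

Hence the Betti numbers are b_0 = 1, b_1 = 0, b_2 = 0, b_3 = 1.

b_0 = 1, b_1 = 0, b_2 = 0, b_3 = 1.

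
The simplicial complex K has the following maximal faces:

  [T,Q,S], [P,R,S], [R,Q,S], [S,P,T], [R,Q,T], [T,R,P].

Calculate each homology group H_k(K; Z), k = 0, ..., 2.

H_0 = Z,  H_1 = 0,  H_2 = Z.

Fix the vertex order P < Q < R < S < T and write every simplex with vertices in increasing order. Then dim K = 2 and the simplices of K are:

  0-simplices (5): P, Q, R, S, T
  1-simplices (9): PR, PS, PT, QR, QS, QT, RS, RT, ST
  2-simplices (6): PRS, PRT, PST, QRS, QRT, QST

so the chain groups are C_0 ≅ Z^5, C_1 ≅ Z^9, C_2 ≅ Z^6.

The boundary map ∂_1: C_1 → C_0 sends each edge [p,q] (with p < q) to q − p. For instance
  ∂PT = T − P.
The resulting 5×9 matrix has rank 4, and its Smith normal form has invariant factors (1,1,1,1).

Boundary ∂_2: C_2 → C_1 acts by ∂[p,q,r] = [q,r] − [p,r] + [p,q]. For instance
  ∂QRT = RT − QT + QR,
  ∂QST = ST − QT + QS.
As a 9×6 matrix over Z this has rank 5, with invariant factors (1,1,1,1,1).

From H_k ≅ ker(∂_k) / im(∂_{k+1}) we obtain:

  H_0: rank C_0 − rank ∂_1 = 5 − 4 = 1, and the invariant factors of ∂_1 are all 1, so H_0 ≅ Z.
  H_1: rank ker ∂_1 − rank ∂_2 = (9 − 4) − 5 = 0, and the invariant factors of ∂_2 are all 1, so H_1 ≅ 0.
  H_2: rank ker ∂_2 − rank ∂_3 = (6 − 5) − 0 = 1, and there is no ∂_3, so H_2 ≅ Z.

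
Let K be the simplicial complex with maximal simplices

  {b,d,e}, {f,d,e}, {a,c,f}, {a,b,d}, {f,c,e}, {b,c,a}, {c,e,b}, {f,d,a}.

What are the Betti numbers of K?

b_0 = 1, b_1 = 0, b_2 = 1.

We work with the vertex ordering a < b < c < d < e < f. The simplices of K, each written with vertices in increasing order, are:

  0-simplices (6): a, b, c, d, e, f
  1-simplices (12): ab, ac, ad, af, bc, bd, be, ce, cf, de, df, ef
  2-simplices (8): abc, abd, acf, adf, bce, bde, cef, def

so the chain groups are C_0 ≅ Z^6, C_1 ≅ Z^12, C_2 ≅ Z^8.

Boundary ∂_1: C_1 → C_0 maps an edge to its endpoints' difference, ∂[p,q] = q − p. For instance
  ∂ad = d − a.
The 6×12 boundary matrix has rank 5 and Smith normal form diag(1,1,1,1,1).

The boundary map ∂_2: C_2 → C_1 acts by ∂[p,q,r] = [q,r] − [p,r] + [p,q]. For instance
  ∂cef = ef − cf + ce,
  ∂abc = bc − ac + ab.
As a 12×8 matrix over Z this has rank 7, with invariant factors (1,1,1,1,1,1,1).

Now H_k = ker ∂_k / im ∂_{k+1}, so:

  H_0: rank C_0 − rank ∂_1 = 6 − 5 = 1, and the invariant factors of ∂_1 are all 1, so H_0 ≅ Z.
  H_1: rank ker ∂_1 − rank ∂_2 = (12 − 5) − 7 = 0, and the invariant factors of ∂_2 are all 1, so H_1 ≅ 0.
  H_2: rank ker ∂_2 − rank ∂_3 = (8 − 7) − 0 = 1, and there is no ∂_3, so H_2 ≅ Z.

(K is a triangulation of the 2-sphere S^2.)

Hence the Betti numbers are b_0 = 1, b_1 = 0, b_2 = 1.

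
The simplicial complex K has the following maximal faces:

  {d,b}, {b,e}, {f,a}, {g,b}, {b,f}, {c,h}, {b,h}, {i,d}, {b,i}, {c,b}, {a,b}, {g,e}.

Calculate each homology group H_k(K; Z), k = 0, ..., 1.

H_0 ≅ Z,  H_1 ≅ Z^4.

Fix the vertex order a < b < c < d < e < f < g < h < i and write every simplex with vertices in increasing order. Then dim K = 1 and the simplices of K are:

  0-simplices (9): a, b, c, d, e, f, g, h, i
  1-simplices (12): ab, af, bc, bd, be, bf, bg, bh, bi, ch, di, eg

Hence C_0 ≅ Z^9, C_1 ≅ Z^12.

The boundary map ∂_1: C_1 → C_0 sends each edge [p,q] (with p < q) to q − p. For instance
  ∂eg = g − e.
As a 9×12 matrix over Z this has rank 8, with invariant factors (1,1,1,1,1,1,1,1).

Now H_k = ker ∂_k / im ∂_{k+1}, so:

  H_0: rank C_0 − rank ∂_1 = 9 − 8 = 1, and the invariant factors of ∂_1 are all 1, so H_0 = Z.
  H_1: rank ker ∂_1 − rank ∂_2 = (12 − 8) − 0 = 4, and there is no ∂_2, so H_1 = Z^4.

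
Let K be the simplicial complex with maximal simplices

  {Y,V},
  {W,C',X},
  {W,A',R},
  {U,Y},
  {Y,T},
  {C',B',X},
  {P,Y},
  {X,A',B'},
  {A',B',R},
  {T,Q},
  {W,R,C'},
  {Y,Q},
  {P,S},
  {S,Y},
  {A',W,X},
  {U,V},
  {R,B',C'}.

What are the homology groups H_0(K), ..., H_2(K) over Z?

H_0 ≅ Z^2,  H_1 ≅ Z^3,  H_2 ≅ Z.

We work with the vertex ordering P < Q < R < S < T < U < V < W < X < Y < A' < B' < C'. The simplices of K, each written with vertices in increasing order, are:

  0-simplices (13): [P], [Q], [R], [S], [T], [U], [V], [W], [X], [Y], [A'], [B'], [C']
  1-simplices (21): [P,S], [P,Y], [Q,T], [Q,Y], [R,W], [R,A'], [R,B'], [R,C'], [S,Y], [T,Y], [U,V], [U,Y], [V,Y], [W,X], [W,A'], [W,C'], [X,A'], [X,B'], [X,C'], [A',B'], [B',C']
  2-simplices (8): [R,W,A'], [R,W,C'], [R,A',B'], [R,B',C'], [W,X,A'], [W,X,C'], [X,A',B'], [X,B',C']

Hence C_0 ≅ Z^13, C_1 ≅ Z^21, C_2 ≅ Z^8.

The boundary map ∂_1: C_1 → C_0 sends each edge [p,q] (with p < q) to q − p.
This gives a 13×21 integer matrix of rank 11; reducing to Smith normal form yields diagonal entries (1,1,1,1,1,1,1,1,1,1,1).

∂_2: C_2 → C_1 sends each 2-simplex [p,q,r] to [q,r] − [p,r] + [p,q]. For instance
  ∂[X,B',C'] = [B',C'] − [X,C'] + [X,B'],
  ∂[X,A',B'] = [A',B'] − [X,B'] + [X,A'].
As a 21×8 matrix over Z this has rank 7, with invariant factors (1,1,1,1,1,1,1).

Computing H_k = (kernel of ∂_k) / (image of ∂_{k+1}):

  H_0: rank C_0 − rank ∂_1 = 13 − 11 = 2, and the invariant factors of ∂_1 are all 1, so H_0 ≅ Z^2.
  H_1: rank ker ∂_1 − rank ∂_2 = (21 − 11) − 7 = 3, and the invariant factors of ∂_2 are all 1, so H_1 ≅ Z^3.
  H_2: rank ker ∂_2 − rank ∂_3 = (8 − 7) − 0 = 1, and there is no ∂_3, so H_2 ≅ Z.

As a check, the Euler characteristic is 13 − 21 + 8 = 0, which agrees with 2 − 3 + 1 = 0.
(K is a triangulation of the disjoint union of a wedge of 3 circles and the 2-sphere S^2.)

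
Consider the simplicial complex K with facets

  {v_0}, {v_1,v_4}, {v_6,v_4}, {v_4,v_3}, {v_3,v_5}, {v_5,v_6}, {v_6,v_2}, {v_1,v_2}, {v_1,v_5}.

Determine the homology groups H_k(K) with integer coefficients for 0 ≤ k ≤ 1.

H_0 ≅ Z^2,  H_1 ≅ Z^3.

K has 7 vertices, 8 edges.
rank ∂_0 = 0, rank ∂_1 = 5 ⇒ b_0 = 7 − 0 − 5 = 2; all invariant factors of ∂_1 are 1 so no torsion. So H_0 ≅ Z^2.
rank ∂_1 = 5, rank ∂_2 = 0 ⇒ b_1 = 8 − 5 − 0 = 3. So H_1 ≅ Z^3.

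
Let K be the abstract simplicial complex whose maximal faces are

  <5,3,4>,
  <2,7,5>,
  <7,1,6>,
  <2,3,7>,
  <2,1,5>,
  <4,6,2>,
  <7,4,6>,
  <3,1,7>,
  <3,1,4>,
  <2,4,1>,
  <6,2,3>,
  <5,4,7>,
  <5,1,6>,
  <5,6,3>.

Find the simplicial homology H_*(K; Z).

H_0 ≅ Z,  H_1 ≅ Z^2,  H_2 ≅ Z.

Take the total order 1 < 2 < 3 < 4 < 5 < 6 < 7 on the vertex set. Then K (dimension 2) consists of the simplices:

  0-simplices (7): [1], [2], [3], [4], [5], [6], [7]
  1-simplices (21): [1,2], [1,3], [1,4], [1,5], [1,6], [1,7], [2,3], [2,4], [2,5], [2,6], [2,7], [3,4], [3,5], [3,6], [3,7], [4,5], [4,6], [4,7], [5,6], [5,7], [6,7]
  2-simplices (14): [1,2,4], [1,2,5], [1,3,4], [1,3,7], [1,5,6], [1,6,7], [2,3,6], [2,3,7], [2,4,6], [2,5,7], [3,4,5], [3,5,6], [4,5,7], [4,6,7]

giving chain groups C_0 ≅ Z^7, C_1 ≅ Z^21, C_2 ≅ Z^14.

∂_1: C_1 → C_0 maps an edge to its endpoints' difference, ∂[p,q] = q − p.
The 7×21 boundary matrix has rank 6 and Smith normal form diag(1,1,1,1,1,1).

The boundary map ∂_2: C_2 → C_1 sends each 2-simplex [p,q,r] to [q,r] − [p,r] + [p,q]. For instance
  ∂[1,3,4] = [3,4] − [1,4] + [1,3],
  ∂[3,4,5] = [4,5] − [3,5] + [3,4].
As a 21×14 matrix over Z this has rank 13, with invariant factors (1,1,1,1,1,1,1,1,1,1,1,1,1).

From H_k ≅ ker(∂_k) / im(∂_{k+1}) we obtain:

  H_0: rank C_0 − rank ∂_1 = 7 − 6 = 1, and the invariant factors of ∂_1 are all 1, so H_0 = Z.
  H_1: rank ker ∂_1 − rank ∂_2 = (21 − 6) − 13 = 2, and the invariant factors of ∂_2 are all 1, so H_1 = Z^2.
  H_2: rank ker ∂_2 − rank ∂_3 = (14 − 13) − 0 = 1, and there is no ∂_3, so H_2 = Z.

(K is a triangulation of the torus T^2.)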